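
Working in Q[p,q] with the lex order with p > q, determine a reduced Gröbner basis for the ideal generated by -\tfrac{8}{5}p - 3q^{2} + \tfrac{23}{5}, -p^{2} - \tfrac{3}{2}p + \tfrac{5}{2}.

G = {p + \tfrac{15}{8}q^{2} - \tfrac{23}{8}, q^{4} - \tfrac{58}{15}q^{2} + \tfrac{43}{15}}

f_1 = -\tfrac{8}{5}p - 3q^{2} + \tfrac{23}{5}, LT = p.
f_2 = -p^{2} - \tfrac{3}{2}p + \tfrac{5}{2}, LT = p^{2}.

S(f_1,f_2): lcm = p^{2}. S = \tfrac{15}{8}pq^{2} - \tfrac{35}{8}p + \tfrac{5}{2}.
  leading term pq^{2}: subtract (-\tfrac{75}{64}q^{2})·f_1 from \tfrac{15}{8}pq^{2} - \tfrac{35}{8}p + \tfrac{5}{2} → -\tfrac{35}{8}p - \tfrac{225}{64}q^{4} + \tfrac{345}{64}q^{2} + \tfrac{5}{2}
  leading term p: subtract (\tfrac{175}{64})·f_1 from -\tfrac{35}{8}p - \tfrac{225}{64}q^{4} + \tfrac{345}{64}q^{2} + \tfrac{5}{2} → -\tfrac{225}{64}q^{4} + \tfrac{435}{32}q^{2} - \tfrac{645}{64}
  leading term q^{4}: no divisor's leading term divides it; move -\tfrac{225}{64}q^{4} to the remainder.
  leading term q^{2}: no divisor's leading term divides it; move \tfrac{435}{32}q^{2} to the remainder.
  leading term 1: no divisor's leading term divides it; move -\tfrac{645}{64} to the remainder.
  remainder -\tfrac{225}{64}q^{4} + \tfrac{435}{32}q^{2} - \tfrac{645}{64} ≠ 0; add g_3 = -\tfrac{225}{64}q^{4} + \tfrac{435}{32}q^{2} - \tfrac{645}{64} to the basis.

The other S-polynomials (S(f_1,g_3), S(f_2,g_3)) all reduce to 0 modulo the current basis, so we have a Gröbner basis.
Inter-reduce: drop elements whose leading term is divisible by another's, tail-reduce, and make monic.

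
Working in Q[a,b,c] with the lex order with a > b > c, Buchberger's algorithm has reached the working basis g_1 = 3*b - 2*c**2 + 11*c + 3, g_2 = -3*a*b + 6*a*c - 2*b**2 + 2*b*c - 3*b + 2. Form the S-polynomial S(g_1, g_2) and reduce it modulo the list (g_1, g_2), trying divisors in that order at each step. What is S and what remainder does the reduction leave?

S(g_1, g_2) = -2/3*a*c**2 + 17/3*a*c + a - 2/3*b**2 + 2/3*b*c - b + 2/3; remainder on division = -2/3*a*c**2 + 17/3*a*c + a - 8/27*c**4 + 100/27*c**3 - 302/27*c**2 - 17/9*c + 1.

lcm(LM(g_1), LM(g_2)) = a*b.
S = (lcm/LT(g_1))·g_1 − (lcm/LT(g_2))·g_2 = -2/3*a*c**2 + 17/3*a*c + a - 2/3*b**2 + 2/3*b*c - b + 2/3.
Reduce S modulo (g_1, g_2) in that order:
  leading term a*c**2: no divisor's leading term divides it; move -2/3*a*c**2 to the remainder.
  leading term a*c: no divisor's leading term divides it; move 17/3*a*c to the remainder.
  leading term a: no divisor's leading term divides it; move a to the remainder.
  leading term b**2: subtract (-2/9*b)·g_1 from -2/3*b**2 + 2/3*b*c - b + 2/3 → -4/9*b*c**2 + 28/9*b*c - 1/3*b + 2/3
  leading term b*c**2: subtract (-4/27*c**2)·g_1 from -4/9*b*c**2 + 28/9*b*c - 1/3*b + 2/3 → 28/9*b*c - 1/3*b - 8/27*c**4 + 44/27*c**3 + 4/9*c**2 + 2/3
  leading term b*c: subtract (28/27*c)·g_1 from 28/9*b*c - 1/3*b - 8/27*c**4 + 44/27*c**3 + 4/9*c**2 + 2/3 → -1/3*b - 8/27*c**4 + 100/27*c**3 - 296/27*c**2 - 28/9*c + 2/3
  leading term b: subtract (-1/9)·g_1 from -1/3*b - 8/27*c**4 + 100/27*c**3 - 296/27*c**2 - 28/9*c + 2/3 → -8/27*c**4 + 100/27*c**3 - 302/27*c**2 - 17/9*c + 1
  leading term c**4: no divisor's leading term divides it; move -8/27*c**4 to the remainder.
  leading term c**3: no divisor's leading term divides it; move 100/27*c**3 to the remainder.
  leading term c**2: no divisor's leading term divides it; move -302/27*c**2 to the remainder.
  leading term c: no divisor's leading term divides it; move -17/9*c to the remainder.
  leading term 1: no divisor's leading term divides it; move 1 to the remainder.
The remainder -2/3*a*c**2 + 17/3*a*c + a - 8/27*c**4 + 100/27*c**3 - 302/27*c**2 - 17/9*c + 1 is nonzero, so it would be added as the next basis element.
An S-polynomial is built so that the two leading terms cancel; whether anything survives reduction is exactly the Gröbner-basis criterion.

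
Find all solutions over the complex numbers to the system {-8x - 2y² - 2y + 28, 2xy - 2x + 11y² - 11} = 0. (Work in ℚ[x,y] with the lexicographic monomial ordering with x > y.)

{(3, 1), (-253/4 + 33*sqrt(65)/4, 21/2 - 3*sqrt(65)/2), (-33*sqrt(65)/4 - 253/4, 21/2 + 3*sqrt(65)/2)}

Compute a lex Gröbner basis by Buchberger's algorithm.
f_1 = -8x - 2y² - 2y + 28, LT = x.
f_2 = 2xy - 2x + 11y² - 11, LT = xy.

S(f_1,f_2): lcm = xy. S = x + ¼y³ - 21/4y² - 7/2y + 11/2.
  leading term x: subtract (-⅛)·f_1 from x + ¼y³ - 21/4y² - 7/2y + 11/2 → ¼y³ - 11/2y² - 15/4y + 9
  leading term y³: no divisor's leading term divides it; move ¼y³ to the remainder.
  leading term y²: no divisor's leading term divides it; move -11/2y² to the remainder.
  leading term y: no divisor's leading term divides it; move -15/4y to the remainder.
  leading term 1: no divisor's leading term divides it; move 9 to the remainder.
  remainder ¼y³ - 11/2y² - 15/4y + 9 ≠ 0; add h_3 = ¼y³ - 11/2y² - 15/4y + 9 to the basis.

S(f_1,h_3): leading monomials are coprime, so the S-polynomial reduces to 0 (Buchberger's first criterion).
S(f_2,h_3): lcm = xy³. S = 21xy² + 15xy - 36x + 11/2y⁴ - 11/2y².
  leading term xy²: subtract (-21/8y²)·f_1 from 21xy² + 15xy - 36x + 11/2y⁴ - 11/2y² → 15xy - 36x + ¼y⁴ - 21/4y³ + 68y²
  leading term xy: subtract (-15/8y)·f_1 from 15xy - 36x + ¼y⁴ - 21/4y³ + 68y² → -36x + ¼y⁴ - 9y³ + 257/4y² + 105/2y
  leading term x: subtract (9/2)·f_1 from -36x + ¼y⁴ - 9y³ + 257/4y² + 105/2y → ¼y⁴ - 9y³ + 293/4y² + 123/2y - 126
  leading term y⁴: subtract (y)·h_3 from ¼y⁴ - 9y³ + 293/4y² + 123/2y - 126 → -7/2y³ + 77y² + 105/2y - 126
  leading term y³: subtract (-14)·h_3 from -7/2y³ + 77y² + 105/2y - 126 → 0
  remainder 0.

Every S-polynomial of the final basis reduces to 0, so we have a Gröbner basis.
Inter-reduce: drop elements whose leading term is divisible by another's, tail-reduce, and make monic.
Reduced Gröbner basis: {x + ¼y² + ¼y - 7/2, y³ - 22y² - 15y + 36}.

Elimination: the polynomial y³ - 22y² - 15y + 36 lies in the elimination ideal for y, so y ∈ {1, 21/2 - 3*sqrt(65)/2, 21/2 + 3*sqrt(65)/2}. For each such y, the remaining basis elements (now univariate) give the rest of the solution.
  y = 1: the earlier basis element becomes x - 3 = 0, giving x = 3 — point (3, 1).
  y = 21/2 - 3*sqrt(65)/2: the earlier basis element becomes x - 33*sqrt(65)/4 + 253/4 = 0, giving x = -253/4 + 33*sqrt(65)/4 — point (-253/4 + 33*sqrt(65)/4, 21/2 - 3*sqrt(65)/2).
  y = 21/2 + 3*sqrt(65)/2: the earlier basis element becomes x + 253/4 + 33*sqrt(65)/4 = 0, giving x = -33*sqrt(65)/4 - 253/4 — point (-33*sqrt(65)/4 - 253/4, 21/2 + 3*sqrt(65)/2).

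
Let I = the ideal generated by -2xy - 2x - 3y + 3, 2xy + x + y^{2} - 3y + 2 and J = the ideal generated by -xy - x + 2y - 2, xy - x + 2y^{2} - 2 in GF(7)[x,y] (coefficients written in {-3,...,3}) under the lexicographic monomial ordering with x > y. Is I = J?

Equality of ideals is decidable: compute both reduced Gröbner bases (unique for the ordering) and check whether they agree.
Buchberger on the first generating set:
f_1 = -2xy - 2x - 3y + 3, LT = xy.
f_2 = 2xy + x + y^{2} - 3y + 2, LT = xy.

S(f_1,f_2): lcm = xy. S = -3x + 3y^{2} + 3y + 1.
  reduce S modulo (f_1, f_2):
  remainder -3x + 3y^{2} + 3y + 1 ≠ 0; add g_3 = -3x + 3y^{2} + 3y + 1 to the basis.

S(f_1,g_3): lcm = xy. S = x + y^{3} + y^{2} + 3y + 2.
  reduce S modulo (f_1, f_2, g_3):
  remainder y^{3} + 2y^{2} - 3y ≠ 0; add g_4 = y^{3} + 2y^{2} - 3y to the basis.

The other S-polynomials (S(f_2,g_3), S(f_1,g_4), S(f_2,g_4), S(g_3,g_4)) all reduce to 0 modulo the current basis, so we have a Gröbner basis.
Inter-reduce: drop elements whose leading term is divisible by another's, tail-reduce, and make monic.
Reduced Gröbner basis: {x - y^{2} - y + 2, y^{3} + 2y^{2} - 3y}.

Buchberger on the second generating set:
h_1 = -xy - x + 2y - 2, LT = xy.
h_2 = xy - x + 2y^{2} - 2, LT = xy.

S(h_1,h_2): lcm = xy. S = 2x - 2y^{2} - 2y - 3.
  reduce S modulo (h_1, h_2):
  remainder 2x - 2y^{2} - 2y - 3 ≠ 0; add k_3 = 2x - 2y^{2} - 2y - 3 to the basis.

S(h_1,k_3): lcm = xy. S = x + y^{3} + y^{2} + 3y + 2.
  reduce S modulo (h_1, h_2, k_3):
  remainder y^{3} + 2y^{2} - 3y ≠ 0; add k_4 = y^{3} + 2y^{2} - 3y to the basis.

The other S-polynomials (S(h_2,k_3), S(h_1,k_4), S(h_2,k_4), S(k_3,k_4)) all reduce to 0 modulo the current basis, so we have a Gröbner basis.
Inter-reduce: drop elements whose leading term is divisible by another's, tail-reduce, and make monic.
Reduced Gröbner basis: {x - y^{2} - y + 2, y^{3} + 2y^{2} - 3y}.

Same reduced basis, so the two generating sets span the same ideal.

Yes, the ideals are equal.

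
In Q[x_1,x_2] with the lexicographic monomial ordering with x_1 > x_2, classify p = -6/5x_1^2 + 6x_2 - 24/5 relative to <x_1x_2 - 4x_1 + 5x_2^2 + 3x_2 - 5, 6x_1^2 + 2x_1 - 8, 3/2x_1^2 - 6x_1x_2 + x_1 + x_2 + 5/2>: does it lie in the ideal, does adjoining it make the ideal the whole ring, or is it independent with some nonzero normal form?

-6/5x_1^2 + 6x_2 - 24/5 lies in I (it reduces to 0).

First compute the reduced Gröbner basis of I by Buchberger's algorithm.
f_1 = x_1x_2 - 4x_1 + 5x_2^2 + 3x_2 - 5, LT = x_1x_2.
f_2 = 6x_1^2 + 2x_1 - 8, LT = x_1^2.
f_3 = 3/2x_1^2 - 6x_1x_2 + x_1 + x_2 + 5/2, LT = x_1^2.

S(f_1,f_2): lcm = x_1^2x_2. S = -4x_1^2 + 5x_1x_2^2 + 8/3x_1x_2 - 5x_1 + 4/3x_2.
  reduce S modulo (f_1, f_2, f_3):
  remainder 87x_1 - 25x_2^3 - 385/3x_2^2 - 125/3x_2 + 108 ≠ 0; add h_4 = 87x_1 - 25x_2^3 - 385/3x_2^2 - 125/3x_2 + 108 to the basis.

S(f_1,f_3): lcm = x_1^2x_2. S = -4x_1^2 + 9x_1x_2^2 + 7/3x_1x_2 - 5x_1 - 2/3x_2^2 - 5/3x_2.
  reduce S modulo (f_1, f_2, f_3, h_4):
  remainder -520/261x_2^3 + 1127/783x_2^2 + 10/783x_2 + 47/87 ≠ 0; add h_5 = -520/261x_2^3 + 1127/783x_2^2 + 10/783x_2 + 47/87 to the basis.

S(f_2,f_3): lcm = x_1^2. S = 4x_1x_2 - 1/3x_1 - 2/3x_2 - 3.
  reduce S modulo (f_1, f_2, f_3, h_4, h_5):
  remainder 1985/312x_2^2 - 267/52x_2 - 383/312 ≠ 0; add h_6 = 1985/312x_2^2 - 267/52x_2 - 383/312 to the basis.

S(f_1,h_4): lcm = x_1x_2. S = -4x_1 + 25/87x_2^4 + 385/261x_2^3 + 1430/261x_2^2 + 51/29x_2 - 5.
  reduce S modulo (f_1, f_2, f_3, h_4, h_5, h_6):
  remainder -493/4764x_2 + 493/4764 ≠ 0; add h_7 = -493/4764x_2 + 493/4764 to the basis.

The other S-polynomials (S(f_2,h_4), S(f_3,h_4), S(f_1,h_5), S(f_2,h_5), S(f_3,h_5), S(h_4,h_5), S(f_1,h_6), S(f_2,h_6), S(f_3,h_6), S(h_4,h_6), S(h_5,h_6), S(f_1,h_7), S(f_2,h_7), S(f_3,h_7), S(h_4,h_7), S(h_5,h_7), S(h_6,h_7)) all reduce to 0 modulo the current basis, so we have a Gröbner basis.
Inter-reduce: drop elements whose leading term is divisible by another's, tail-reduce, and make monic.
Reduced Gröbner basis: {x_1 - 1, x_2 - 1}.
Label its elements g_1 = x_1 - 1, g_2 = x_2 - 1.

Reduce p = -6/5x_1^2 + 6x_2 - 24/5 modulo G:
  leading term x_1^2: subtract (-6/5x_1)·g_1 from -6/5x_1^2 + 6x_2 - 24/5 → -6/5x_1 + 6x_2 - 24/5
  leading term x_1: subtract (-6/5)·g_1 from -6/5x_1 + 6x_2 - 24/5 → 6x_2 - 6
  leading term x_2: subtract (6)·g_2 from 6x_2 - 6 → 0
  normal form = 0.
Since the normal form is 0, p ∈ I.

The remainder on division by a Gröbner basis is unique — it is the normal form.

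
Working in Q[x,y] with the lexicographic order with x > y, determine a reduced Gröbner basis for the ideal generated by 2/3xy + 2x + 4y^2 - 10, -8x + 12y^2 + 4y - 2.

G = {x - 3/2y^2 - 1/2y + 1/4, y^3 + 22/3y^2 + 5/6y - 21/2}

f_1 = 2/3xy + 2x + 4y^2 - 10, LT = xy.
f_2 = -8x + 12y^2 + 4y - 2, LT = x.

S(f_1,f_2): lcm = xy. S = 3x + 3/2y^3 + 13/2y^2 - 1/4y - 15.
  reduce S modulo (f_1, f_2):
  remainder 3/2y^3 + 11y^2 + 5/4y - 63/4 ≠ 0; add g_3 = 3/2y^3 + 11y^2 + 5/4y - 63/4 to the basis.

The other S-polynomials (S(f_1,g_3), S(f_2,g_3)) all reduce to 0 modulo the current basis, so we have a Gröbner basis.
Inter-reduce: drop elements whose leading term is divisible by another's, tail-reduce, and make monic.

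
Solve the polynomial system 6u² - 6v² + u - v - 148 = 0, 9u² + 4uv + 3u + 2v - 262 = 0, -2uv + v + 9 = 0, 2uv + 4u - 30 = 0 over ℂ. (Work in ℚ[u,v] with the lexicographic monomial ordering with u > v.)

{(5, 1)}

Compute a lex Gröbner basis by Buchberger's algorithm.
f_1 = 6u² + u - 6v² - v - 148, LT = u².
f_2 = 9u² + 4uv + 3u + 2v - 262, LT = u².
f_3 = -2uv + v + 9, LT = uv.
f_4 = 2uv + 4u - 30, LT = uv.

S(f_1,f_2): lcm = u². S = -4/9uv - ⅙u - v² - 7/18v + 40/9.
  leading term uv: subtract (2/9)·f_3 from -4/9uv - ⅙u - v² - 7/18v + 40/9 → -⅙u - v² - 11/18v + 22/9
  leading term u: no divisor's leading term divides it; move -⅙u to the remainder.
  leading term v²: no divisor's leading term divides it; move -v² to the remainder.
  leading term v: no divisor's leading term divides it; move -11/18v to the remainder.
  leading term 1: no divisor's leading term divides it; move 22/9 to the remainder.
  remainder -⅙u - v² - 11/18v + 22/9 ≠ 0; add h_5 = -⅙u - v² - 11/18v + 22/9 to the basis.

S(f_1,f_3): lcm = u²v. S = ⅔uv + 9/2u - v³ - ⅙v² - 74/3v.
  leading term uv: subtract (-⅓)·f_3 from ⅔uv + 9/2u - v³ - ⅙v² - 74/3v → 9/2u - v³ - ⅙v² - 73/3v + 3
  leading term u: subtract (-27)·h_5 from 9/2u - v³ - ⅙v² - 73/3v + 3 → -v³ - 163/6v² - 245/6v + 69
  leading term v³: no divisor's leading term divides it; move -v³ to the remainder.
  leading term v²: no divisor's leading term divides it; move -163/6v² to the remainder.
  leading term v: no divisor's leading term divides it; move -245/6v to the remainder.
  leading term 1: no divisor's leading term divides it; move 69 to the remainder.
  remainder -v³ - 163/6v² - 245/6v + 69 ≠ 0; add h_6 = -v³ - 163/6v² - 245/6v + 69 to the basis.

S(f_1,f_4): lcm = u²v. S = -2u² + ⅙uv + 15u - v³ - ⅙v² - 74/3v.
  leading term u²: subtract (-⅓)·f_1 from -2u² + ⅙uv + 15u - v³ - ⅙v² - 74/3v → ⅙uv + 46/3u - v³ - 13/6v² - 25v - 148/3
  leading term uv: subtract (-1/12)·f_3 from ⅙uv + 46/3u - v³ - 13/6v² - 25v - 148/3 → 46/3u - v³ - 13/6v² - 299/12v - 583/12
  leading term u: subtract (-92)·h_5 from 46/3u - v³ - 13/6v² - 299/12v - 583/12 → -v³ - 565/6v² - 2921/36v + 6347/36
  leading term v³: subtract (1)·h_6 from -v³ - 565/6v² - 2921/36v + 6347/36 → -67v² - 1451/36v + 3863/36
  leading term v²: no divisor's leading term divides it; move -67v² to the remainder.
  leading term v: no divisor's leading term divides it; move -1451/36v to the remainder.
  leading term 1: no divisor's leading term divides it; move 3863/36 to the remainder.
  remainder -67v² - 1451/36v + 3863/36 ≠ 0; add h_7 = -67v² - 1451/36v + 3863/36 to the basis.

S(f_2,f_3): lcm = u²v. S = 4/9uv² + ⅚uv + 9/2u + 2/9v² - 262/9v.
  leading term uv²: subtract (-2/9v)·f_3 from 4/9uv² + ⅚uv + 9/2u + 2/9v² - 262/9v → ⅚uv + 9/2u + 4/9v² - 244/9v
  leading term uv: subtract (-5/12)·f_3 from ⅚uv + 9/2u + 4/9v² - 244/9v → 9/2u + 4/9v² - 961/36v + 15/4
  leading term u: subtract (-27)·h_5 from 9/2u + 4/9v² - 961/36v + 15/4 → -239/9v² - 1555/36v + 279/4
  leading term v²: subtract (239/603)·h_7 from -239/9v² - 1555/36v + 279/4 → -147719/5427v + 147719/5427
  leading term v: no divisor's leading term divides it; move -147719/5427v to the remainder.
  leading term 1: no divisor's leading term divides it; move 147719/5427 to the remainder.
  remainder -147719/5427v + 147719/5427 ≠ 0; add h_8 = -147719/5427v + 147719/5427 to the basis.

The other S-polynomials (S(f_2,f_4), S(f_3,f_4), S(f_1,h_5), S(f_2,h_5), S(f_3,h_5), S(f_4,h_5), S(f_1,h_6), S(f_2,h_6), S(f_3,h_6), S(f_4,h_6), S(h_5,h_6), S(f_1,h_7), S(f_2,h_7), S(f_3,h_7), S(f_4,h_7), S(h_5,h_7), S(h_6,h_7), S(f_1,h_8), S(f_2,h_8), S(f_3,h_8), S(f_4,h_8), S(h_5,h_8), S(h_6,h_8), S(h_7,h_8)) all reduce to 0 modulo the current basis, so we have a Gröbner basis.
Inter-reduce: drop elements whose leading term is divisible by another's, tail-reduce, and make monic.
Reduced Gröbner basis: {u - 5, v - 1}.

From the last basis element, v - 1 = 0, so v takes values in {1}. Each choice, substituted upward through the basis, yields the corresponding point(s) of the solution set.
  v = 1: the earlier basis element becomes u - 5 = 0, giving u = 5 — point (5, 1).
Check: every point annihilates each of the original generators.
A lex Gröbner basis triangularizes the system, enabling back-substitution.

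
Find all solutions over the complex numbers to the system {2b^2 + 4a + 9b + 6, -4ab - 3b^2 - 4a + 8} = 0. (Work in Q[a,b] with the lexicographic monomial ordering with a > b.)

{(1, -2), (3/2 + 5*sqrt(10)*I/8, -1 - sqrt(10)*I/2), (3/2 - 5*sqrt(10)*I/8, -1 + sqrt(10)*I/2)}

Compute a lex Gröbner basis by Buchberger's algorithm.
f_1 = 4a + 2b^2 + 9b + 6, LT = a.
f_2 = -4ab - 4a - 3b^2 + 8, LT = ab.

S(f_1,f_2): lcm = ab. S = -a + 1/2b^3 + 3/2b^2 + 3/2b + 2.
  leading term a: subtract (-1/4)·f_1 from -a + 1/2b^3 + 3/2b^2 + 3/2b + 2 → 1/2b^3 + 2b^2 + 15/4b + 7/2
  leading term b^3: no divisor's leading term divides it; move 1/2b^3 to the remainder.
  leading term b^2: no divisor's leading term divides it; move 2b^2 to the remainder.
  leading term b: no divisor's leading term divides it; move 15/4b to the remainder.
  leading term 1: no divisor's leading term divides it; move 7/2 to the remainder.
  remainder 1/2b^3 + 2b^2 + 15/4b + 7/2 ≠ 0; add h_3 = 1/2b^3 + 2b^2 + 15/4b + 7/2 to the basis.

S(f_1,h_3): leading monomials are coprime, so the S-polynomial reduces to 0 (Buchberger's first criterion).
S(f_2,h_3): lcm = ab^3. S = -3ab^2 - 15/2ab - 7a + 3/4b^4 - 2b^2.
  leading term ab^2: subtract (-3/4b^2)·f_1 from -3ab^2 - 15/2ab - 7a + 3/4b^4 - 2b^2 → -15/2ab - 7a + 9/4b^4 + 27/4b^3 + 5/2b^2
  leading term ab: subtract (-15/8b)·f_1 from -15/2ab - 7a + 9/4b^4 + 27/4b^3 + 5/2b^2 → -7a + 9/4b^4 + 21/2b^3 + 155/8b^2 + 45/4b
  leading term a: subtract (-7/4)·f_1 from -7a + 9/4b^4 + 21/2b^3 + 155/8b^2 + 45/4b → 9/4b^4 + 21/2b^3 + 183/8b^2 + 27b + 21/2
  leading term b^4: subtract (9/2b)·h_3 from 9/4b^4 + 21/2b^3 + 183/8b^2 + 27b + 21/2 → 3/2b^3 + 6b^2 + 45/4b + 21/2
  leading term b^3: subtract (3)·h_3 from 3/2b^3 + 6b^2 + 45/4b + 21/2 → 0
  remainder 0.

Every S-polynomial of the final basis reduces to 0, so we have a Gröbner basis.
Inter-reduce: drop elements whose leading term is divisible by another's, tail-reduce, and make monic.
Reduced Gröbner basis: {a + 1/2b^2 + 9/4b + 3/2, b^3 + 4b^2 + 15/2b + 7}.

Elimination: the polynomial b^3 + 4b^2 + 15/2b + 7 lies in the elimination ideal for b, so b ∈ {-2, -1 - sqrt(10)*I/2, -1 + sqrt(10)*I/2}. For each such b, the remaining basis elements (now univariate) give the rest of the solution.
  b = -2: the earlier basis element becomes a - 1 = 0, giving a = 1 — point (1, -2).
  b = -1 - sqrt(10)*I/2: the earlier basis element becomes a - 3/2 - 5*sqrt(10)*I/8 = 0, giving a = 3/2 + 5*sqrt(10)*I/8 — point (3/2 + 5*sqrt(10)*I/8, -1 - sqrt(10)*I/2).
  b = -1 + sqrt(10)*I/2: the earlier basis element becomes a - 3/2 + 5*sqrt(10)*I/8 = 0, giving a = 3/2 - 5*sqrt(10)*I/8 — point (3/2 - 5*sqrt(10)*I/8, -1 + sqrt(10)*I/2).
Zero-dimensionality of the ideal guarantees finitely many solutions over ℂ.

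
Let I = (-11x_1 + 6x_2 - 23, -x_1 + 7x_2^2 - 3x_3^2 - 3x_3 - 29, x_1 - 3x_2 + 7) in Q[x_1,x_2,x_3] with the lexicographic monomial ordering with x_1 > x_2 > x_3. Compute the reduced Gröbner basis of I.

f_1 = -11x_1 + 6x_2 - 23, LT = x_1.
f_2 = -x_1 + 7x_2^2 - 3x_3^2 - 3x_3 - 29, LT = x_1.
f_3 = x_1 - 3x_2 + 7, LT = x_1.

S(f_1,f_2): lcm = x_1. S = 7x_2^2 - 6/11x_2 - 3x_3^2 - 3x_3 - 296/11.
  leading term x_2^2: no divisor's leading term divides it; move 7x_2^2 to the remainder.
  leading term x_2: no divisor's leading term divides it; move -6/11x_2 to the remainder.
  leading term x_3^2: no divisor's leading term divides it; move -3x_3^2 to the remainder.
  leading term x_3: no divisor's leading term divides it; move -3x_3 to the remainder.
  leading term 1: no divisor's leading term divides it; move -296/11 to the remainder.
  remainder 7x_2^2 - 6/11x_2 - 3x_3^2 - 3x_3 - 296/11 ≠ 0; add g_4 = 7x_2^2 - 6/11x_2 - 3x_3^2 - 3x_3 - 296/11 to the basis.

S(f_1,f_3): lcm = x_1. S = 27/11x_2 - 54/11.
  leading term x_2: no divisor's leading term divides it; move 27/11x_2 to the remainder.
  leading term 1: no divisor's leading term divides it; move -54/11 to the remainder.
  remainder 27/11x_2 - 54/11 ≠ 0; add g_5 = 27/11x_2 - 54/11 to the basis.

S(f_2,f_3): lcm = x_1. S = -7x_2^2 + 3x_2 + 3x_3^2 + 3x_3 + 22.
  leading term x_2^2: subtract (-1)·g_4 from -7x_2^2 + 3x_2 + 3x_3^2 + 3x_3 + 22 → 27/11x_2 - 54/11
  leading term x_2: subtract (1)·g_5 from 27/11x_2 - 54/11 → 0
  remainder 0.

S(f_1,g_4): leading monomials are coprime, so the S-polynomial reduces to 0 (Buchberger's first criterion).
S(f_2,g_4): leading monomials are coprime, so the S-polynomial reduces to 0 (Buchberger's first criterion).
S(f_3,g_4): leading monomials are coprime, so the S-polynomial reduces to 0 (Buchberger's first criterion).
S(f_1,g_5): leading monomials are coprime, so the S-polynomial reduces to 0 (Buchberger's first criterion).
S(f_2,g_5): leading monomials are coprime, so the S-polynomial reduces to 0 (Buchberger's first criterion).
S(f_3,g_5): leading monomials are coprime, so the S-polynomial reduces to 0 (Buchberger's first criterion).
S(g_4,g_5): lcm = x_2^2. S = 148/77x_2 - 3/7x_3^2 - 3/7x_3 - 296/77.
  leading term x_2: subtract (148/189)·g_5 from 148/77x_2 - 3/7x_3^2 - 3/7x_3 - 296/77 → -3/7x_3^2 - 3/7x_3
  leading term x_3^2: no divisor's leading term divides it; move -3/7x_3^2 to the remainder.
  leading term x_3: no divisor's leading term divides it; move -3/7x_3 to the remainder.
  remainder -3/7x_3^2 - 3/7x_3 ≠ 0; add g_6 = -3/7x_3^2 - 3/7x_3 to the basis.

S(f_1,g_6): leading monomials are coprime, so the S-polynomial reduces to 0 (Buchberger's first criterion).
S(f_2,g_6): leading monomials are coprime, so the S-polynomial reduces to 0 (Buchberger's first criterion).
S(f_3,g_6): leading monomials are coprime, so the S-polynomial reduces to 0 (Buchberger's first criterion).
S(g_4,g_6): leading monomials are coprime, so the S-polynomial reduces to 0 (Buchberger's first criterion).
S(g_5,g_6): leading monomials are coprime, so the S-polynomial reduces to 0 (Buchberger's first criterion).
Every S-polynomial of the final basis reduces to 0, so we have a Gröbner basis.
Inter-reduce: drop elements whose leading term is divisible by another's, tail-reduce, and make monic.

G = {x_1 + 1, x_2 - 2, x_3^2 + x_3}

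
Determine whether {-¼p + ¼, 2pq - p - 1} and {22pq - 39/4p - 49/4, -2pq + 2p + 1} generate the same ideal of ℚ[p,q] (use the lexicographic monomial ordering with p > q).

No, the ideals differ.

Two ideals are equal iff their reduced Gröbner bases coincide (the reduced basis is unique for a fixed ordering).
Buchberger on the first generating set:
f_1 = -¼p + ¼, LT = p.
f_2 = 2pq - p - 1, LT = pq.

S(f_1,f_2): lcm = pq. S = ½p - q + ½.
  reduce S modulo (f_1, f_2):
  remainder -q + 1 ≠ 0; add g_3 = -q + 1 to the basis.

The other S-polynomials (S(f_1,g_3), S(f_2,g_3)) all reduce to 0 modulo the current basis, so we have a Gröbner basis.
Inter-reduce: drop elements whose leading term is divisible by another's, tail-reduce, and make monic.
Reduced Gröbner basis: {p - 1, q - 1}.

Buchberger on the second generating set:
h_1 = 22pq - 39/4p - 49/4, LT = pq.
h_2 = -2pq + 2p + 1, LT = pq.

S(h_1,h_2): lcm = pq. S = 49/88p - 5/88.
  reduce S modulo (h_1, h_2):
  remainder 49/88p - 5/88 ≠ 0; add k_3 = 49/88p - 5/88 to the basis.

S(h_1,k_3): lcm = pq. S = -39/88p + 5/49q - 49/88.
  reduce S modulo (h_1, h_2, k_3):
  remainder 5/49q - 59/98 ≠ 0; add k_4 = 5/49q - 59/98 to the basis.

The other S-polynomials (S(h_2,k_3), S(h_1,k_4), S(h_2,k_4), S(k_3,k_4)) all reduce to 0 modulo the current basis, so we have a Gröbner basis.
Inter-reduce: drop elements whose leading term is divisible by another's, tail-reduce, and make monic.
Reduced Gröbner basis: {p - 5/49, q - 59/10}.

Since the reduced bases disagree, the two ideals are not the same.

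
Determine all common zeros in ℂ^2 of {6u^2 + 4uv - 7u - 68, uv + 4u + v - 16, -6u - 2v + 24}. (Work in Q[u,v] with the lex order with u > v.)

Compute a lex Gröbner basis by Buchberger's algorithm.
f_1 = 6u^2 + 4uv - 7u - 68, LT = u^2.
f_2 = uv + 4u + v - 16, LT = uv.
f_3 = -6u - 2v + 24, LT = u.

S(f_1,f_2): lcm = u^2v. S = -4u^2 + 2/3uv^2 - 13/6uv + 16u - 34/3v.
  leading term u^2: subtract (-2/3)·f_1 from -4u^2 + 2/3uv^2 - 13/6uv + 16u - 34/3v → 2/3uv^2 + 1/2uv + 34/3u - 34/3v - 136/3
  leading term uv^2: subtract (2/3v)·f_2 from 2/3uv^2 + 1/2uv + 34/3u - 34/3v - 136/3 → -13/6uv + 34/3u - 2/3v^2 - 2/3v - 136/3
  leading term uv: subtract (-13/6)·f_2 from -13/6uv + 34/3u - 2/3v^2 - 2/3v - 136/3 → 20u - 2/3v^2 + 3/2v - 80
  leading term u: subtract (-10/3)·f_3 from 20u - 2/3v^2 + 3/2v - 80 → -2/3v^2 - 31/6v
  leading term v^2: no divisor's leading term divides it; move -2/3v^2 to the remainder.
  leading term v: no divisor's leading term divides it; move -31/6v to the remainder.
  remainder -2/3v^2 - 31/6v ≠ 0; add h_4 = -2/3v^2 - 31/6v to the basis.

S(f_1,f_3): lcm = u^2. S = 1/3uv + 17/6u - 34/3.
  leading term uv: subtract (1/3)·f_2 from 1/3uv + 17/6u - 34/3 → 3/2u - 1/3v - 6
  leading term u: subtract (-1/4)·f_3 from 3/2u - 1/3v - 6 → -5/6v
  leading term v: no divisor's leading term divides it; move -5/6v to the remainder.
  remainder -5/6v ≠ 0; add h_5 = -5/6v to the basis.

The other S-polynomials (S(f_2,f_3), S(f_1,h_4), S(f_2,h_4), S(f_3,h_4), S(f_1,h_5), S(f_2,h_5), S(f_3,h_5), S(h_4,h_5)) all reduce to 0 modulo the current basis, so we have a Gröbner basis.
Inter-reduce: drop elements whose leading term is divisible by another's, tail-reduce, and make monic.
Reduced Gröbner basis: {u - 4, v}.

A lex Gröbner basis eliminates variables successively. Here v depends only on v, with roots {0}; lifting each root through the earlier basis elements recovers the full solutions.
  v = 0: the earlier basis element becomes u - 4 = 0, giving u = 4 — point (4, 0).
Substituting each solution back into the original system confirms all equations vanish.

{(4, 0)}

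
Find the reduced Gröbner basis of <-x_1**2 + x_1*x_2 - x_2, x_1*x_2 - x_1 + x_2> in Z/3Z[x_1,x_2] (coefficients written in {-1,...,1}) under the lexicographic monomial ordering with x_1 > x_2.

G = {x_1 + x_2**2, x_2**3 - x_2**2 - x_2}

The reduced Gröbner basis is the canonical form of the ideal for this ordering.

f_1 = -x_1**2 + x_1*x_2 - x_2, LT = x_1**2.
f_2 = x_1*x_2 - x_1 + x_2, LT = x_1*x_2.

S(f_1,f_2): lcm = x_1**2*x_2. S = x_1**2 - x_1*x_2**2 - x_1*x_2 + x_2**2.
  leading term x_1**2: subtract (-1)·f_1 from x_1**2 - x_1*x_2**2 - x_1*x_2 + x_2**2 → -x_1*x_2**2 + x_2**2 - x_2
  leading term x_1*x_2**2: subtract (-x_2)·f_2 from -x_1*x_2**2 + x_2**2 - x_2 → -x_1*x_2 - x_2**2 - x_2
  leading term x_1*x_2: subtract (-1)·f_2 from -x_1*x_2 - x_2**2 - x_2 → -x_1 - x_2**2
  leading term x_1: no divisor's leading term divides it; move -x_1 to the remainder.
  leading term x_2**2: no divisor's leading term divides it; move -x_2**2 to the remainder.
  remainder -x_1 - x_2**2 ≠ 0; add g_3 = -x_1 - x_2**2 to the basis.

S(f_2,g_3): lcm = x_1*x_2. S = -x_1 - x_2**3 + x_2.
  leading term x_1: subtract (1)·g_3 from -x_1 - x_2**3 + x_2 → -x_2**3 + x_2**2 + x_2
  leading term x_2**3: no divisor's leading term divides it; move -x_2**3 to the remainder.
  leading term x_2**2: no divisor's leading term divides it; move x_2**2 to the remainder.
  leading term x_2: no divisor's leading term divides it; move x_2 to the remainder.
  remainder -x_2**3 + x_2**2 + x_2 ≠ 0; add g_4 = -x_2**3 + x_2**2 + x_2 to the basis.

The other S-polynomials (S(f_1,g_3), S(f_1,g_4), S(f_2,g_4), S(g_3,g_4)) all reduce to 0 modulo the current basis, so we have a Gröbner basis.
Inter-reduce: drop elements whose leading term is divisible by another's, tail-reduce, and make monic.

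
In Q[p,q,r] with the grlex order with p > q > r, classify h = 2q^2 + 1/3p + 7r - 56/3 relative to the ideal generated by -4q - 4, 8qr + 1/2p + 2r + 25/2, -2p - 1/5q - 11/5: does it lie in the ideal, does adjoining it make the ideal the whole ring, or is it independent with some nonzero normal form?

First compute the reduced Gröbner basis of I by Buchberger's algorithm.
f_1 = -4q - 4, LT = q.
f_2 = 8qr + 1/2p + 2r + 25/2, LT = qr.
f_3 = -2p - 1/5q - 11/5, LT = p.

S(f_1,f_2): lcm = qr. S = -1/16p + 3/4r - 25/16.
  leading term p: subtract (1/32)·f_3 from -1/16p + 3/4r - 25/16 → 1/160q + 3/4r - 239/160
  leading term q: subtract (-1/640)·f_1 from 1/160q + 3/4r - 239/160 → 3/4r - 3/2
  leading term r: no divisor's leading term divides it; move 3/4r to the remainder.
  leading term 1: no divisor's leading term divides it; move -3/2 to the remainder.
  remainder 3/4r - 3/2 ≠ 0; add k_4 = 3/4r - 3/2 to the basis.

The other S-polynomials (S(f_1,f_3), S(f_2,f_3), S(f_1,k_4), S(f_2,k_4), S(f_3,k_4)) all reduce to 0 modulo the current basis, so we have a Gröbner basis.
Inter-reduce: drop elements whose leading term is divisible by another's, tail-reduce, and make monic.
Reduced Gröbner basis: {p + 1, q + 1, r - 2}.
Label its elements g_1 = p + 1, g_2 = q + 1, g_3 = r - 2.

Reduce h = 2q^2 + 1/3p + 7r - 56/3 modulo G:
  leading term q^2: subtract (2q)·g_2 from 2q^2 + 1/3p + 7r - 56/3 → 1/3p - 2q + 7r - 56/3
  leading term p: subtract (1/3)·g_1 from 1/3p - 2q + 7r - 56/3 → -2q + 7r - 19
  leading term q: subtract (-2)·g_2 from -2q + 7r - 19 → 7r - 17
  leading term r: subtract (7)·g_3 from 7r - 17 → -3
  leading term 1: no divisor's leading term divides it; move -3 to the remainder.
  normal form = -3.
The normal form is nonzero, so h ∉ I. Since h minus its normal form lies in I, I + (h) = I + (n) where n = -3; decide whether this ideal is the whole ring.
Here n = -3 is a nonzero constant, hence a unit: 1 ∈ I + (h), the Gröbner basis of I + (h) is {1}, and the enlarged system has no common solution — adjoining h is inconsistent.

Ideal membership is decidable via reduction modulo a Gröbner basis.

Adjoining 2q^2 + 1/3p + 7r - 56/3 makes the ideal the whole ring: the system is inconsistent.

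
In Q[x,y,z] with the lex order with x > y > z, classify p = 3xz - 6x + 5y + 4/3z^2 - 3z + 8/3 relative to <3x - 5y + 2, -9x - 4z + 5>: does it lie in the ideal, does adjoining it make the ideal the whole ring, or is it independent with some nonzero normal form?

Adjoining 3xz - 6x + 5y + 4/3z^2 - 3z + 8/3 makes the ideal the whole ring: the system is inconsistent.

First compute the reduced Gröbner basis of I by Buchberger's algorithm.
f_1 = 3x - 5y + 2, LT = x.
f_2 = -9x - 4z + 5, LT = x.

S(f_1,f_2): lcm = x. S = -5/3y - 4/9z + 11/9.
  leading term y: no divisor's leading term divides it; move -5/3y to the remainder.
  leading term z: no divisor's leading term divides it; move -4/9z to the remainder.
  leading term 1: no divisor's leading term divides it; move 11/9 to the remainder.
  remainder -5/3y - 4/9z + 11/9 ≠ 0; add h_3 = -5/3y - 4/9z + 11/9 to the basis.

The other S-polynomials (S(f_1,h_3), S(f_2,h_3)) all reduce to 0 modulo the current basis, so we have a Gröbner basis.
Inter-reduce: drop elements whose leading term is divisible by another's, tail-reduce, and make monic.
Reduced Gröbner basis: {x + 4/9z - 5/9, y + 4/15z - 11/15}.
Label its elements g_1 = x + 4/9z - 5/9, g_2 = y + 4/15z - 11/15.

Reduce p = 3xz - 6x + 5y + 4/3z^2 - 3z + 8/3 modulo G:
  leading term xz: subtract (3z)·g_1 from 3xz - 6x + 5y + 4/3z^2 - 3z + 8/3 → -6x + 5y - 4/3z + 8/3
  leading term x: subtract (-6)·g_1 from -6x + 5y - 4/3z + 8/3 → 5y + 4/3z - 2/3
  leading term y: subtract (5)·g_2 from 5y + 4/3z - 2/3 → 3
  leading term 1: no divisor's leading term divides it; move 3 to the remainder.
  normal form = 3.
The normal form is nonzero, so p ∉ I. Since p minus its normal form lies in I, I + (p) = I + (r) where r = 3; decide whether this ideal is the whole ring.
Here r = 3 is a nonzero constant, hence a unit: 1 ∈ I + (p), the Gröbner basis of I + (p) is {1}, and the enlarged system has no common solution — adjoining p is inconsistent.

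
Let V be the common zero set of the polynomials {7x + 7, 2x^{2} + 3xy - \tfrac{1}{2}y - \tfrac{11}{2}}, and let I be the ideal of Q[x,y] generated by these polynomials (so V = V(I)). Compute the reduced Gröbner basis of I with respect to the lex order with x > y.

G = {x + 1, y + 1}

f_1 = 7x + 7, LT = x.
f_2 = 2x^{2} + 3xy - \tfrac{1}{2}y - \tfrac{11}{2}, LT = x^{2}.

S(f_1,f_2): lcm = x^{2}. S = -\tfrac{3}{2}xy + x + \tfrac{1}{4}y + \tfrac{11}{4}.
  leading term xy: subtract (-\tfrac{3}{14}y)·f_1 from -\tfrac{3}{2}xy + x + \tfrac{1}{4}y + \tfrac{11}{4} → x + \tfrac{7}{4}y + \tfrac{11}{4}
  leading term x: subtract (\tfrac{1}{7})·f_1 from x + \tfrac{7}{4}y + \tfrac{11}{4} → \tfrac{7}{4}y + \tfrac{7}{4}
  leading term y: no divisor's leading term divides it; move \tfrac{7}{4}y to the remainder.
  leading term 1: no divisor's leading term divides it; move \tfrac{7}{4} to the remainder.
  remainder \tfrac{7}{4}y + \tfrac{7}{4} ≠ 0; add g_3 = \tfrac{7}{4}y + \tfrac{7}{4} to the basis.

S(f_1,g_3): leading monomials are coprime, so the S-polynomial reduces to 0 (Buchberger's first criterion).
S(f_2,g_3): leading monomials are coprime, so the S-polynomial reduces to 0 (Buchberger's first criterion).
Every S-polynomial of the final basis reduces to 0, so we have a Gröbner basis.
Inter-reduce: drop elements whose leading term is divisible by another's, tail-reduce, and make monic.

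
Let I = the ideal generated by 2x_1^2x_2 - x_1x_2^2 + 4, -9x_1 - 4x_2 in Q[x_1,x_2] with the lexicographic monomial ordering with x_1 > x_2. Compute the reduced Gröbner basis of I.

f_1 = 2x_1^2x_2 - x_1x_2^2 + 4, LT = x_1^2x_2.
f_2 = -9x_1 - 4x_2, LT = x_1.

S(f_1,f_2): lcm = x_1^2x_2. S = -17/18x_1x_2^2 + 2.
  leading term x_1x_2^2: subtract (17/162x_2^2)·f_2 from -17/18x_1x_2^2 + 2 → 34/81x_2^3 + 2
  leading term x_2^3: no divisor's leading term divides it; move 34/81x_2^3 to the remainder.
  leading term 1: no divisor's leading term divides it; move 2 to the remainder.
  remainder 34/81x_2^3 + 2 ≠ 0; add g_3 = 34/81x_2^3 + 2 to the basis.

S(f_1,g_3): lcm = x_1^2x_2^3. S = -81/17x_1^2 - 1/2x_1x_2^4 + 2x_2^2.
  leading term x_1^2: subtract (9/17x_1)·f_2 from -81/17x_1^2 - 1/2x_1x_2^4 + 2x_2^2 → -1/2x_1x_2^4 + 36/17x_1x_2 + 2x_2^2
  leading term x_1x_2^4: subtract (1/18x_2^4)·f_2 from -1/2x_1x_2^4 + 36/17x_1x_2 + 2x_2^2 → 36/17x_1x_2 + 2/9x_2^5 + 2x_2^2
  leading term x_1x_2: subtract (-4/17x_2)·f_2 from 36/17x_1x_2 + 2/9x_2^5 + 2x_2^2 → 2/9x_2^5 + 18/17x_2^2
  leading term x_2^5: subtract (9/17x_2^2)·g_3 from 2/9x_2^5 + 18/17x_2^2 → 0
  remainder 0.

S(f_2,g_3): leading monomials are coprime, so the S-polynomial reduces to 0 (Buchberger's first criterion).
Every S-polynomial of the final basis reduces to 0, so we have a Gröbner basis.
Inter-reduce: drop elements whose leading term is divisible by another's, tail-reduce, and make monic.

G = {x_1 + 4/9x_2, x_2^3 + 81/17}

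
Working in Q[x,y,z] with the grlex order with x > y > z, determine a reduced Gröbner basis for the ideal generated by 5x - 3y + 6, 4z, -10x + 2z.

G = {x, y - 2, z}

f_1 = 5x - 3y + 6, LT = x.
f_2 = 4z, LT = z.
f_3 = -10x + 2z, LT = x.

S(f_1,f_2): leading monomials are coprime, so the S-polynomial reduces to 0 (Buchberger's first criterion).
S(f_1,f_3): lcm = x. S = -3/5y + 1/5z + 6/5.
  leading term y: no divisor's leading term divides it; move -3/5y to the remainder.
  leading term z: subtract (1/20)·f_2 from 1/5z + 6/5 → 6/5
  leading term 1: no divisor's leading term divides it; move 6/5 to the remainder.
  remainder -3/5y + 6/5 ≠ 0; add g_4 = -3/5y + 6/5 to the basis.

S(f_2,f_3): leading monomials are coprime, so the S-polynomial reduces to 0 (Buchberger's first criterion).
S(f_1,g_4): leading monomials are coprime, so the S-polynomial reduces to 0 (Buchberger's first criterion).
S(f_2,g_4): leading monomials are coprime, so the S-polynomial reduces to 0 (Buchberger's first criterion).
S(f_3,g_4): leading monomials are coprime, so the S-polynomial reduces to 0 (Buchberger's first criterion).
Every S-polynomial of the final basis reduces to 0, so we have a Gröbner basis.
Inter-reduce: drop elements whose leading term is divisible by another's, tail-reduce, and make monic.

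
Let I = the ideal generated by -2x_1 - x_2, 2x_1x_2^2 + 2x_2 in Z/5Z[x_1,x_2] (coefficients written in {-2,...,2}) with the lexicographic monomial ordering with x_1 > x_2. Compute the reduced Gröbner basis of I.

G = {x_1 - 2x_2, x_2^3 - 2x_2}

f_1 = -2x_1 - x_2, LT = x_1.
f_2 = 2x_1x_2^2 + 2x_2, LT = x_1x_2^2.

S(f_1,f_2): lcm = x_1x_2^2. S = -2x_2^3 - x_2.
  leading term x_2^3: no divisor's leading term divides it; move -2x_2^3 to the remainder.
  leading term x_2: no divisor's leading term divides it; move -x_2 to the remainder.
  remainder -2x_2^3 - x_2 ≠ 0; add g_3 = -2x_2^3 - x_2 to the basis.

S(f_1,g_3): leading monomials are coprime, so the S-polynomial reduces to 0 (Buchberger's first criterion).
S(f_2,g_3): lcm = x_1x_2^3. S = 2x_1x_2 + x_2^2.
  leading term x_1x_2: subtract (-x_2)·f_1 from 2x_1x_2 + x_2^2 → 0
  remainder 0.

Every S-polynomial of the final basis reduces to 0, so we have a Gröbner basis.
Inter-reduce: drop elements whose leading term is divisible by another's, tail-reduce, and make monic.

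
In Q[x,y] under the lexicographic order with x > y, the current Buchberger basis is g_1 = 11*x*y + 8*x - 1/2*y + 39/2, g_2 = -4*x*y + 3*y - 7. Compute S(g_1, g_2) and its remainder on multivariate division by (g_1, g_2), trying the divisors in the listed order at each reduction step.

lcm(LM(g_1), LM(g_2)) = x*y.
S = (lcm/LT(g_1))·g_1 − (lcm/LT(g_2))·g_2 = 8/11*x + 31/44*y + 1/44.
Reduce S modulo (g_1, g_2) in that order:
  leading term x: no divisor's leading term divides it; move 8/11*x to the remainder.
  leading term y: no divisor's leading term divides it; move 31/44*y to the remainder.
  leading term 1: no divisor's leading term divides it; move 1/44 to the remainder.
The remainder 8/11*x + 31/44*y + 1/44 is nonzero, so it would be added as the next basis element.

S(g_1, g_2) = 8/11*x + 31/44*y + 1/44; remainder on division = 8/11*x + 31/44*y + 1/44.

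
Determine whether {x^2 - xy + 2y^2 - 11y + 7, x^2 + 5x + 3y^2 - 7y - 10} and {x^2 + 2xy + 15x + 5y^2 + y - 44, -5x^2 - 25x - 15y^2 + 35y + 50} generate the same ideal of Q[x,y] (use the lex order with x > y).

Two ideals are equal iff their reduced Gröbner bases coincide (the reduced basis is unique for a fixed ordering).
Buchberger on the first generating set:
f_1 = x^2 - xy + 2y^2 - 11y + 7, LT = x^2.
f_2 = x^2 + 5x + 3y^2 - 7y - 10, LT = x^2.

S(f_1,f_2): lcm = x^2. S = -xy - 5x - y^2 - 4y + 17.
  leading term xy: no divisor's leading term divides it; move -xy to the remainder.
  leading term x: no divisor's leading term divides it; move -5x to the remainder.
  leading term y^2: no divisor's leading term divides it; move -y^2 to the remainder.
  leading term y: no divisor's leading term divides it; move -4y to the remainder.
  leading term 1: no divisor's leading term divides it; move 17 to the remainder.
  remainder -xy - 5x - y^2 - 4y + 17 ≠ 0; add g_3 = -xy - 5x - y^2 - 4y + 17 to the basis.

S(f_1,g_3): lcm = x^2y. S = -5x^2 - 2xy^2 - 4xy + 17x + 2y^3 - 11y^2 + 7y.
  leading term x^2: subtract (-5)·f_1 from -5x^2 - 2xy^2 - 4xy + 17x + 2y^3 - 11y^2 + 7y → -2xy^2 - 9xy + 17x + 2y^3 - y^2 - 48y + 35
  leading term xy^2: subtract (2y)·g_3 from -2xy^2 - 9xy + 17x + 2y^3 - y^2 - 48y + 35 → xy + 17x + 4y^3 + 7y^2 - 82y + 35
  leading term xy: subtract (-1)·g_3 from xy + 17x + 4y^3 + 7y^2 - 82y + 35 → 12x + 4y^3 + 6y^2 - 86y + 52
  leading term x: no divisor's leading term divides it; move 12x to the remainder.
  leading term y^3: no divisor's leading term divides it; move 4y^3 to the remainder.
  leading term y^2: no divisor's leading term divides it; move 6y^2 to the remainder.
  leading term y: no divisor's leading term divides it; move -86y to the remainder.
  leading term 1: no divisor's leading term divides it; move 52 to the remainder.
  remainder 12x + 4y^3 + 6y^2 - 86y + 52 ≠ 0; add g_4 = 12x + 4y^3 + 6y^2 - 86y + 52 to the basis.

S(f_1,g_4): lcm = x^2. S = -1/3xy^3 - 1/2xy^2 + 37/6xy - 13/3x + 2y^2 - 11y + 7.
  leading term xy^3: subtract (1/3y^2)·g_3 from -1/3xy^3 - 1/2xy^2 + 37/6xy - 13/3x + 2y^2 - 11y + 7 → 7/6xy^2 + 37/6xy - 13/3x + 1/3y^4 + 4/3y^3 - 11/3y^2 - 11y + 7
  leading term xy^2: subtract (-7/6y)·g_3 from 7/6xy^2 + 37/6xy - 13/3x + 1/3y^4 + 4/3y^3 - 11/3y^2 - 11y + 7 → 1/3xy - 13/3x + 1/3y^4 + 1/6y^3 - 25/3y^2 + 53/6y + 7
  leading term xy: subtract (-1/3)·g_3 from 1/3xy - 13/3x + 1/3y^4 + 1/6y^3 - 25/3y^2 + 53/6y + 7 → -6x + 1/3y^4 + 1/6y^3 - 26/3y^2 + 15/2y + 38/3
  leading term x: subtract (-1/2)·g_4 from -6x + 1/3y^4 + 1/6y^3 - 26/3y^2 + 15/2y + 38/3 → 1/3y^4 + 13/6y^3 - 17/3y^2 - 71/2y + 116/3
  leading term y^4: no divisor's leading term divides it; move 1/3y^4 to the remainder.
  leading term y^3: no divisor's leading term divides it; move 13/6y^3 to the remainder.
  leading term y^2: no divisor's leading term divides it; move -17/3y^2 to the remainder.
  leading term y: no divisor's leading term divides it; move -71/2y to the remainder.
  leading term 1: no divisor's leading term divides it; move 116/3 to the remainder.
  remainder 1/3y^4 + 13/6y^3 - 17/3y^2 - 71/2y + 116/3 ≠ 0; add g_5 = 1/3y^4 + 13/6y^3 - 17/3y^2 - 71/2y + 116/3 to the basis.

The other S-polynomials (S(f_2,g_3), S(f_2,g_4), S(g_3,g_4), S(f_1,g_5), S(f_2,g_5), S(g_3,g_5), S(g_4,g_5)) all reduce to 0 modulo the current basis, so we have a Gröbner basis.
Inter-reduce: drop elements whose leading term is divisible by another's, tail-reduce, and make monic.
Reduced Gröbner basis: {x + 1/3y^3 + 1/2y^2 - 43/6y + 13/3, y^4 + 13/2y^3 - 17y^2 - 213/2y + 116}.

Buchberger on the second generating set:
h_1 = x^2 + 2xy + 15x + 5y^2 + y - 44, LT = x^2.
h_2 = -5x^2 - 25x - 15y^2 + 35y + 50, LT = x^2.

S(h_1,h_2): lcm = x^2. S = 2xy + 10x + 2y^2 + 8y - 34.
  leading term xy: no divisor's leading term divides it; move 2xy to the remainder.
  leading term x: no divisor's leading term divides it; move 10x to the remainder.
  leading term y^2: no divisor's leading term divides it; move 2y^2 to the remainder.
  leading term y: no divisor's leading term divides it; move 8y to the remainder.
  leading term 1: no divisor's leading term divides it; move -34 to the remainder.
  remainder 2xy + 10x + 2y^2 + 8y - 34 ≠ 0; add k_3 = 2xy + 10x + 2y^2 + 8y - 34 to the basis.

S(h_1,k_3): lcm = x^2y. S = -5x^2 + xy^2 + 11xy + 17x + 5y^3 + y^2 - 44y.
  leading term x^2: subtract (-5)·h_1 from -5x^2 + xy^2 + 11xy + 17x + 5y^3 + y^2 - 44y → xy^2 + 21xy + 92x + 5y^3 + 26y^2 - 39y - 220
  leading term xy^2: subtract (1/2y)·k_3 from xy^2 + 21xy + 92x + 5y^3 + 26y^2 - 39y - 220 → 16xy + 92x + 4y^3 + 22y^2 - 22y - 220
  leading term xy: subtract (8)·k_3 from 16xy + 92x + 4y^3 + 22y^2 - 22y - 220 → 12x + 4y^3 + 6y^2 - 86y + 52
  leading term x: no divisor's leading term divides it; move 12x to the remainder.
  leading term y^3: no divisor's leading term divides it; move 4y^3 to the remainder.
  leading term y^2: no divisor's leading term divides it; move 6y^2 to the remainder.
  leading term y: no divisor's leading term divides it; move -86y to the remainder.
  leading term 1: no divisor's leading term divides it; move 52 to the remainder.
  remainder 12x + 4y^3 + 6y^2 - 86y + 52 ≠ 0; add k_4 = 12x + 4y^3 + 6y^2 - 86y + 52 to the basis.

S(h_1,k_4): lcm = x^2. S = -1/3xy^3 - 1/2xy^2 + 55/6xy + 32/3x + 5y^2 + y - 44.
  leading term xy^3: subtract (-1/6y^2)·k_3 from -1/3xy^3 - 1/2xy^2 + 55/6xy + 32/3x + 5y^2 + y - 44 → 7/6xy^2 + 55/6xy + 32/3x + 1/3y^4 + 4/3y^3 - 2/3y^2 + y - 44
  leading term xy^2: subtract (7/12y)·k_3 from 7/6xy^2 + 55/6xy + 32/3x + 1/3y^4 + 4/3y^3 - 2/3y^2 + y - 44 → 10/3xy + 32/3x + 1/3y^4 + 1/6y^3 - 16/3y^2 + 125/6y - 44
  leading term xy: subtract (5/3)·k_3 from 10/3xy + 32/3x + 1/3y^4 + 1/6y^3 - 16/3y^2 + 125/6y - 44 → -6x + 1/3y^4 + 1/6y^3 - 26/3y^2 + 15/2y + 38/3
  leading term x: subtract (-1/2)·k_4 from -6x + 1/3y^4 + 1/6y^3 - 26/3y^2 + 15/2y + 38/3 → 1/3y^4 + 13/6y^3 - 17/3y^2 - 71/2y + 116/3
  leading term y^4: no divisor's leading term divides it; move 1/3y^4 to the remainder.
  leading term y^3: no divisor's leading term divides it; move 13/6y^3 to the remainder.
  leading term y^2: no divisor's leading term divides it; move -17/3y^2 to the remainder.
  leading term y: no divisor's leading term divides it; move -71/2y to the remainder.
  leading term 1: no divisor's leading term divides it; move 116/3 to the remainder.
  remainder 1/3y^4 + 13/6y^3 - 17/3y^2 - 71/2y + 116/3 ≠ 0; add k_5 = 1/3y^4 + 13/6y^3 - 17/3y^2 - 71/2y + 116/3 to the basis.

The other S-polynomials (S(h_2,k_3), S(h_2,k_4), S(k_3,k_4), S(h_1,k_5), S(h_2,k_5), S(k_3,k_5), S(k_4,k_5)) all reduce to 0 modulo the current basis, so we have a Gröbner basis.
Inter-reduce: drop elements whose leading term is divisible by another's, tail-reduce, and make monic.
Reduced Gröbner basis: {x + 1/3y^3 + 1/2y^2 - 43/6y + 13/3, y^4 + 13/2y^3 - 17y^2 - 213/2y + 116}.

These coincide, so the ideals are equal.

Yes, the ideals are equal.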